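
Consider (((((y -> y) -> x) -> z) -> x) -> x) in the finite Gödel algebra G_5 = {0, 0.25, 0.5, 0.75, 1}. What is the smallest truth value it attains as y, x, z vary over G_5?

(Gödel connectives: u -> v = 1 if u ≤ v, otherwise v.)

0.25

The minimum is attained at y = 0, x = 0.25, z = 0:
  (y -> y): 0 ≤ 0, so result = 1
  ((y -> y) -> x): 1 > 0.25, so result = 0.25
  (((y -> y) -> x) -> z): 0.25 > 0, so result = 0
  ((((y -> y) -> x) -> z) -> x): 0 ≤ 0.25, so result = 1
  (((((y -> y) -> x) -> z) -> x) -> x): 1 > 0.25, so result = 0.25
Checking all 125 assignments confirms none give a value below 0.25.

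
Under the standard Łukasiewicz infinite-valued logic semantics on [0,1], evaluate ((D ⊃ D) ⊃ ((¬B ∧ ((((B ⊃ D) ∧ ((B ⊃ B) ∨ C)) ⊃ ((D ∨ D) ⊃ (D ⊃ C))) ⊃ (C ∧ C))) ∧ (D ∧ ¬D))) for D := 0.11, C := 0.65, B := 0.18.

(D ⊃ D): min(1, 1 − 0.11 + 0.11) = 1
¬B: Łukasiewicz ¬ gives 1 − 0.18 = 0.82
(B ⊃ D): min(1, 1 − 0.18 + 0.11) = 0.93
(B ⊃ B): min(1, 1 − 0.18 + 0.18) = 1
((B ⊃ B) ∨ C) = max(1, 0.65) = 1
((B ⊃ D) ∧ ((B ⊃ B) ∨ C)) = min(0.93, 1) = 0.93
(D ∨ D) = max(0.11, 0.11) = 0.11
(D ⊃ C): min(1, 1 − 0.11 + 0.65) = 1
((D ∨ D) ⊃ (D ⊃ C)): min(1, 1 − 0.11 + 1) = 1
(((B ⊃ D) ∧ ((B ⊃ B) ∨ C)) ⊃ ((D ∨ D) ⊃ (D ⊃ C))): min(1, 1 − 0.93 + 1) = 1
(C ∧ C) = min(0.65, 0.65) = 0.65
((((B ⊃ D) ∧ ((B ⊃ B) ∨ C)) ⊃ ((D ∨ D) ⊃ (D ⊃ C))) ⊃ (C ∧ C)): min(1, 1 − 1 + 0.65) = 0.65
(¬B ∧ ((((B ⊃ D) ∧ ((B ⊃ B) ∨ C)) ⊃ ((D ∨ D) ⊃ (D ⊃ C))) ⊃ (C ∧ C))) = min(0.82, 0.65) = 0.65
¬D: Łukasiewicz ¬ gives 1 − 0.11 = 0.89
(D ∧ ¬D) = min(0.11, 0.89) = 0.11
((¬B ∧ ((((B ⊃ D) ∧ ((B ⊃ B) ∨ C)) ⊃ ((D ∨ D) ⊃ (D ⊃ C))) ⊃ (C ∧ C))) ∧ (D ∧ ¬D)) = min(0.65, 0.11) = 0.11
((D ⊃ D) ⊃ ((¬B ∧ ((((B ⊃ D) ∧ ((B ⊃ B) ∨ C)) ⊃ ((D ∨ D) ⊃ (D ⊃ C))) ⊃ (C ∧ C))) ∧ (D ∧ ¬D))): min(1, 1 − 1 + 0.11) = 0.11

0.11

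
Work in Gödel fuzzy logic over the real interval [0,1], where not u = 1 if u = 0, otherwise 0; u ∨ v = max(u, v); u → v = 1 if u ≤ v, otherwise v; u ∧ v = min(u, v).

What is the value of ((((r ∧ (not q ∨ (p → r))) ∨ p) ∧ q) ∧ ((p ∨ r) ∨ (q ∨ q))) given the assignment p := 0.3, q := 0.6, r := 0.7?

not q: Gödel ¬ of 0.6 = 0 (operand ≠ 0)
(p → r): 0.3 ≤ 0.7, so result = 1
(not q ∨ (p → r)) = max(0, 1) = 1
(r ∧ (not q ∨ (p → r))) = min(0.7, 1) = 0.7
((r ∧ (not q ∨ (p → r))) ∨ p) = max(0.7, 0.3) = 0.7
(((r ∧ (not q ∨ (p → r))) ∨ p) ∧ q) = min(0.7, 0.6) = 0.6
(p ∨ r) = max(0.3, 0.7) = 0.7
(q ∨ q) = max(0.6, 0.6) = 0.6
((p ∨ r) ∨ (q ∨ q)) = max(0.7, 0.6) = 0.7
((((r ∧ (not q ∨ (p → r))) ∨ p) ∧ q) ∧ ((p ∨ r) ∨ (q ∨ q))) = min(0.6, 0.7) = 0.6

0.60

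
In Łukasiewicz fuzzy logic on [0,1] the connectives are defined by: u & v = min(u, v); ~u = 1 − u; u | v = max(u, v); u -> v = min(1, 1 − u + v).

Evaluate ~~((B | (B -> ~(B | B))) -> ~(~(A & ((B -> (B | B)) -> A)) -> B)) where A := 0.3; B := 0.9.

0.10

(B | B) = max(0.9, 0.9) = 0.9
~(B | B): Łukasiewicz ¬ gives 1 − 0.9 = 0.1
(B -> ~(B | B)): min(1, 1 − 0.9 + 0.1) = 0.2
(B | (B -> ~(B | B))) = max(0.9, 0.2) = 0.9
(B | B) = max(0.9, 0.9) = 0.9
(B -> (B | B)): min(1, 1 − 0.9 + 0.9) = 1
((B -> (B | B)) -> A): min(1, 1 − 1 + 0.3) = 0.3
(A & ((B -> (B | B)) -> A)) = min(0.3, 0.3) = 0.3
~(A & ((B -> (B | B)) -> A)): Łukasiewicz ¬ gives 1 − 0.3 = 0.7
(~(A & ((B -> (B | B)) -> A)) -> B): min(1, 1 − 0.7 + 0.9) = 1
~(~(A & ((B -> (B | B)) -> A)) -> B): Łukasiewicz ¬ gives 1 − 1 = 0
((B | (B -> ~(B | B))) -> ~(~(A & ((B -> (B | B)) -> A)) -> B)): min(1, 1 − 0.9 + 0) = 0.1
~((B | (B -> ~(B | B))) -> ~(~(A & ((B -> (B | B)) -> A)) -> B)): Łukasiewicz ¬ gives 1 − 0.1 = 0.9
~~((B | (B -> ~(B | B))) -> ~(~(A & ((B -> (B | B)) -> A)) -> B)): Łukasiewicz ¬ gives 1 − 0.9 = 0.1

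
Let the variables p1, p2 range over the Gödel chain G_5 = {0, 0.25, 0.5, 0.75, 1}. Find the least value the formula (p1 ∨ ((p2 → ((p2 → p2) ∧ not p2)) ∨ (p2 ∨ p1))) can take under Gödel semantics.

0.25

The minimum is attained at p1 = 0, p2 = 0.25:
  (p2 → p2): 0.25 ≤ 0.25, so result = 1
  not p2: Gödel ¬ of 0.25 = 0 (operand ≠ 0)
  ((p2 → p2) ∧ not p2) = min(1, 0) = 0
  (p2 → ((p2 → p2) ∧ not p2)): 0.25 > 0, so result = 0
  (p2 ∨ p1) = max(0.25, 0) = 0.25
  ((p2 → ((p2 → p2) ∧ not p2)) ∨ (p2 ∨ p1)) = max(0, 0.25) = 0.25
  (p1 ∨ ((p2 → ((p2 → p2) ∧ not p2)) ∨ (p2 ∨ p1))) = max(0, 0.25) = 0.25
Checking all 25 assignments confirms none give a value below 0.25.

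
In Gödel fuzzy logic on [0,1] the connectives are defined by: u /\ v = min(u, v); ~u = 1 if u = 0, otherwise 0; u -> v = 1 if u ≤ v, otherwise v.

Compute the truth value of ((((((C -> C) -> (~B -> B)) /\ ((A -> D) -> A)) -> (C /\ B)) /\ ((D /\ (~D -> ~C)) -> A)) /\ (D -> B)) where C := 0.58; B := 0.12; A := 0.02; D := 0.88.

0.02

(C -> C): 0.58 ≤ 0.58, so result = 1
~B: Gödel ¬ of 0.12 = 0 (operand ≠ 0)
(~B -> B): 0 ≤ 0.12, so result = 1
((C -> C) -> (~B -> B)): 1 ≤ 1, so result = 1
(A -> D): 0.02 ≤ 0.88, so result = 1
((A -> D) -> A): 1 > 0.02, so result = 0.02
(((C -> C) -> (~B -> B)) /\ ((A -> D) -> A)) = min(1, 0.02) = 0.02
(C /\ B) = min(0.58, 0.12) = 0.12
((((C -> C) -> (~B -> B)) /\ ((A -> D) -> A)) -> (C /\ B)): 0.02 ≤ 0.12, so result = 1
~D: Gödel ¬ of 0.88 = 0 (operand ≠ 0)
~C: Gödel ¬ of 0.58 = 0 (operand ≠ 0)
(~D -> ~C): 0 ≤ 0, so result = 1
(D /\ (~D -> ~C)) = min(0.88, 1) = 0.88
((D /\ (~D -> ~C)) -> A): 0.88 > 0.02, so result = 0.02
(((((C -> C) -> (~B -> B)) /\ ((A -> D) -> A)) -> (C /\ B)) /\ ((D /\ (~D -> ~C)) -> A)) = min(1, 0.02) = 0.02
(D -> B): 0.88 > 0.12, so result = 0.12
((((((C -> C) -> (~B -> B)) /\ ((A -> D) -> A)) -> (C /\ B)) /\ ((D /\ (~D -> ~C)) -> A)) /\ (D -> B)) = min(0.02, 0.12) = 0.02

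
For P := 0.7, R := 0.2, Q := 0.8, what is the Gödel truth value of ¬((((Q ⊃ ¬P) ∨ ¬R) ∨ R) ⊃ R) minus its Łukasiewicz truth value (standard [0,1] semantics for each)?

-0.60

Gödel evaluation:
  ¬P: Gödel ¬ of 0.7 = 0 (operand ≠ 0)
  (Q ⊃ ¬P): 0.8 > 0, so result = 0
  ¬R: Gödel ¬ of 0.2 = 0 (operand ≠ 0)
  ((Q ⊃ ¬P) ∨ ¬R) = max(0, 0) = 0
  (((Q ⊃ ¬P) ∨ ¬R) ∨ R) = max(0, 0.2) = 0.2
  ((((Q ⊃ ¬P) ∨ ¬R) ∨ R) ⊃ R): 0.2 ≤ 0.2, so result = 1
  ¬((((Q ⊃ ¬P) ∨ ¬R) ∨ R) ⊃ R): Gödel ¬ of 1 = 0 (operand ≠ 0)
  Gödel value = 0
Łukasiewicz evaluation:
  ¬P: Łukasiewicz ¬ gives 1 − 0.7 = 0.3
  (Q ⊃ ¬P): min(1, 1 − 0.8 + 0.3) = 0.5
  ¬R: Łukasiewicz ¬ gives 1 − 0.2 = 0.8
  ((Q ⊃ ¬P) ∨ ¬R) = max(0.5, 0.8) = 0.8
  (((Q ⊃ ¬P) ∨ ¬R) ∨ R) = max(0.8, 0.2) = 0.8
  ((((Q ⊃ ¬P) ∨ ¬R) ∨ R) ⊃ R): min(1, 1 − 0.8 + 0.2) = 0.4
  ¬((((Q ⊃ ¬P) ∨ ¬R) ∨ R) ⊃ R): Łukasiewicz ¬ gives 1 − 0.4 = 0.6
  Łukasiewicz value = 0.6
Difference: 0 − 0.6 = -0.60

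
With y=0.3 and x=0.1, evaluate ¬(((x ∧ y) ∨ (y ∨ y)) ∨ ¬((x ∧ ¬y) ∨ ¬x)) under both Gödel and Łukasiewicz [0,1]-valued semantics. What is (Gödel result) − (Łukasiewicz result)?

-0.70

Gödel evaluation:
  (x ∧ y) = min(0.1, 0.3) = 0.1
  (y ∨ y) = max(0.3, 0.3) = 0.3
  ((x ∧ y) ∨ (y ∨ y)) = max(0.1, 0.3) = 0.3
  ¬y: Gödel ¬ of 0.3 = 0 (operand ≠ 0)
  (x ∧ ¬y) = min(0.1, 0) = 0
  ¬x: Gödel ¬ of 0.1 = 0 (operand ≠ 0)
  ((x ∧ ¬y) ∨ ¬x) = max(0, 0) = 0
  ¬((x ∧ ¬y) ∨ ¬x): Gödel ¬ of 0 = 1 (operand is 0)
  (((x ∧ y) ∨ (y ∨ y)) ∨ ¬((x ∧ ¬y) ∨ ¬x)) = max(0.3, 1) = 1
  ¬(((x ∧ y) ∨ (y ∨ y)) ∨ ¬((x ∧ ¬y) ∨ ¬x)): Gödel ¬ of 1 = 0 (operand ≠ 0)
  Gödel value = 0
Łukasiewicz evaluation:
  (x ∧ y) = min(0.1, 0.3) = 0.1
  (y ∨ y) = max(0.3, 0.3) = 0.3
  ((x ∧ y) ∨ (y ∨ y)) = max(0.1, 0.3) = 0.3
  ¬y: Łukasiewicz ¬ gives 1 − 0.3 = 0.7
  (x ∧ ¬y) = min(0.1, 0.7) = 0.1
  ¬x: Łukasiewicz ¬ gives 1 − 0.1 = 0.9
  ((x ∧ ¬y) ∨ ¬x) = max(0.1, 0.9) = 0.9
  ¬((x ∧ ¬y) ∨ ¬x): Łukasiewicz ¬ gives 1 − 0.9 = 0.1
  (((x ∧ y) ∨ (y ∨ y)) ∨ ¬((x ∧ ¬y) ∨ ¬x)) = max(0.3, 0.1) = 0.3
  ¬(((x ∧ y) ∨ (y ∨ y)) ∨ ¬((x ∧ ¬y) ∨ ¬x)): Łukasiewicz ¬ gives 1 − 0.3 = 0.7
  Łukasiewicz value = 0.7
Difference: 0 − 0.7 = -0.70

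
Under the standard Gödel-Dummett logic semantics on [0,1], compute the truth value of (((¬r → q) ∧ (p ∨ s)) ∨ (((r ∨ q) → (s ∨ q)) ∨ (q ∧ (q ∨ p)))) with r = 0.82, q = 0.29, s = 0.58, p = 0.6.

¬r: Gödel ¬ of 0.82 = 0 (operand ≠ 0)
(¬r → q): 0 ≤ 0.29, so result = 1
(p ∨ s) = max(0.6, 0.58) = 0.6
((¬r → q) ∧ (p ∨ s)) = min(1, 0.6) = 0.6
(r ∨ q) = max(0.82, 0.29) = 0.82
(s ∨ q) = max(0.58, 0.29) = 0.58
((r ∨ q) → (s ∨ q)): 0.82 > 0.58, so result = 0.58
(q ∨ p) = max(0.29, 0.6) = 0.6
(q ∧ (q ∨ p)) = min(0.29, 0.6) = 0.29
(((r ∨ q) → (s ∨ q)) ∨ (q ∧ (q ∨ p))) = max(0.58, 0.29) = 0.58
(((¬r → q) ∧ (p ∨ s)) ∨ (((r ∨ q) → (s ∨ q)) ∨ (q ∧ (q ∨ p)))) = max(0.6, 0.58) = 0.6

0.60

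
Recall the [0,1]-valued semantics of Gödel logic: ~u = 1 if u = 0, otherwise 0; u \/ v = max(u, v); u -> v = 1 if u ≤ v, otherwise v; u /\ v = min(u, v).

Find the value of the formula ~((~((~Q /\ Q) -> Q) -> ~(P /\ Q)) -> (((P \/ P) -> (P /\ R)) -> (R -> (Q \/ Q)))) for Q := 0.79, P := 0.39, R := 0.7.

~Q: Gödel ¬ of 0.79 = 0 (operand ≠ 0)
(~Q /\ Q) = min(0, 0.79) = 0
((~Q /\ Q) -> Q): 0 ≤ 0.79, so result = 1
~((~Q /\ Q) -> Q): Gödel ¬ of 1 = 0 (operand ≠ 0)
(P /\ Q) = min(0.39, 0.79) = 0.39
~(P /\ Q): Gödel ¬ of 0.39 = 0 (operand ≠ 0)
(~((~Q /\ Q) -> Q) -> ~(P /\ Q)): 0 ≤ 0, so result = 1
(P \/ P) = max(0.39, 0.39) = 0.39
(P /\ R) = min(0.39, 0.7) = 0.39
((P \/ P) -> (P /\ R)): 0.39 ≤ 0.39, so result = 1
(Q \/ Q) = max(0.79, 0.79) = 0.79
(R -> (Q \/ Q)): 0.7 ≤ 0.79, so result = 1
(((P \/ P) -> (P /\ R)) -> (R -> (Q \/ Q))): 1 ≤ 1, so result = 1
((~((~Q /\ Q) -> Q) -> ~(P /\ Q)) -> (((P \/ P) -> (P /\ R)) -> (R -> (Q \/ Q)))): 1 ≤ 1, so result = 1
~((~((~Q /\ Q) -> Q) -> ~(P /\ Q)) -> (((P \/ P) -> (P /\ R)) -> (R -> (Q \/ Q)))): Gödel ¬ of 1 = 0 (operand ≠ 0)

0.00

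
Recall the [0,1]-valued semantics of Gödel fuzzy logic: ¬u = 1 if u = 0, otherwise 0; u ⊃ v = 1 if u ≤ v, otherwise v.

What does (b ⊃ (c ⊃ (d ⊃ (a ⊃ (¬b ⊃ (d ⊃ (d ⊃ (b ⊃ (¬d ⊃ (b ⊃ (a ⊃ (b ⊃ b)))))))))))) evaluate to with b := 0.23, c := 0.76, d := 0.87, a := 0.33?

1.00

¬b: Gödel ¬ of 0.23 = 0 (operand ≠ 0)
¬d: Gödel ¬ of 0.87 = 0 (operand ≠ 0)
(b ⊃ b): 0.23 ≤ 0.23, so result = 1
(a ⊃ (b ⊃ b)): 0.33 ≤ 1, so result = 1
(b ⊃ (a ⊃ (b ⊃ b))): 0.23 ≤ 1, so result = 1
(¬d ⊃ (b ⊃ (a ⊃ (b ⊃ b)))): 0 ≤ 1, so result = 1
(b ⊃ (¬d ⊃ (b ⊃ (a ⊃ (b ⊃ b))))): 0.23 ≤ 1, so result = 1
(d ⊃ (b ⊃ (¬d ⊃ (b ⊃ (a ⊃ (b ⊃ b)))))): 0.87 ≤ 1, so result = 1
(d ⊃ (d ⊃ (b ⊃ (¬d ⊃ (b ⊃ (a ⊃ (b ⊃ b))))))): 0.87 ≤ 1, so result = 1
(¬b ⊃ (d ⊃ (d ⊃ (b ⊃ (¬d ⊃ (b ⊃ (a ⊃ (b ⊃ b)))))))): 0 ≤ 1, so result = 1
(a ⊃ (¬b ⊃ (d ⊃ (d ⊃ (b ⊃ (¬d ⊃ (b ⊃ (a ⊃ (b ⊃ b))))))))): 0.33 ≤ 1, so result = 1
(d ⊃ (a ⊃ (¬b ⊃ (d ⊃ (d ⊃ (b ⊃ (¬d ⊃ (b ⊃ (a ⊃ (b ⊃ b)))))))))): 0.87 ≤ 1, so result = 1
(c ⊃ (d ⊃ (a ⊃ (¬b ⊃ (d ⊃ (d ⊃ (b ⊃ (¬d ⊃ (b ⊃ (a ⊃ (b ⊃ b))))))))))): 0.76 ≤ 1, so result = 1
(b ⊃ (c ⊃ (d ⊃ (a ⊃ (¬b ⊃ (d ⊃ (d ⊃ (b ⊃ (¬d ⊃ (b ⊃ (a ⊃ (b ⊃ b)))))))))))): 0.23 ≤ 1, so result = 1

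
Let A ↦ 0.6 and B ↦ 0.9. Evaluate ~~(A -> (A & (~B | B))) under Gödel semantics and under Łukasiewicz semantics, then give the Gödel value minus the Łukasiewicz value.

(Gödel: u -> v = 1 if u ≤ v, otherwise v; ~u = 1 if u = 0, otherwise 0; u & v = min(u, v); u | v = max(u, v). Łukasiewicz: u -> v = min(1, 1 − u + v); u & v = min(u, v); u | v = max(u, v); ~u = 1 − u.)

0.00

Gödel evaluation:
  ~B: Gödel ¬ of 0.9 = 0 (operand ≠ 0)
  (~B | B) = max(0, 0.9) = 0.9
  (A & (~B | B)) = min(0.6, 0.9) = 0.6
  (A -> (A & (~B | B))): 0.6 ≤ 0.6, so result = 1
  ~(A -> (A & (~B | B))): Gödel ¬ of 1 = 0 (operand ≠ 0)
  ~~(A -> (A & (~B | B))): Gödel ¬ of 0 = 1 (operand is 0)
  Gödel value = 1
Łukasiewicz evaluation:
  ~B: Łukasiewicz ¬ gives 1 − 0.9 = 0.1
  (~B | B) = max(0.1, 0.9) = 0.9
  (A & (~B | B)) = min(0.6, 0.9) = 0.6
  (A -> (A & (~B | B))): min(1, 1 − 0.6 + 0.6) = 1
  ~(A -> (A & (~B | B))): Łukasiewicz ¬ gives 1 − 1 = 0
  ~~(A -> (A & (~B | B))): Łukasiewicz ¬ gives 1 − 0 = 1
  Łukasiewicz value = 1
Difference: 1 − 1 = 0.00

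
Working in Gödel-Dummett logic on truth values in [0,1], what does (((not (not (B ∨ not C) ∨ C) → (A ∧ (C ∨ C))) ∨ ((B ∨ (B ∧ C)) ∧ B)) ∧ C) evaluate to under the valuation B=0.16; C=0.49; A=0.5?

0.49

not C: Gödel ¬ of 0.49 = 0 (operand ≠ 0)
(B ∨ not C) = max(0.16, 0) = 0.16
not (B ∨ not C): Gödel ¬ of 0.16 = 0 (operand ≠ 0)
(not (B ∨ not C) ∨ C) = max(0, 0.49) = 0.49
not (not (B ∨ not C) ∨ C): Gödel ¬ of 0.49 = 0 (operand ≠ 0)
(C ∨ C) = max(0.49, 0.49) = 0.49
(A ∧ (C ∨ C)) = min(0.5, 0.49) = 0.49
(not (not (B ∨ not C) ∨ C) → (A ∧ (C ∨ C))): 0 ≤ 0.49, so result = 1
(B ∧ C) = min(0.16, 0.49) = 0.16
(B ∨ (B ∧ C)) = max(0.16, 0.16) = 0.16
((B ∨ (B ∧ C)) ∧ B) = min(0.16, 0.16) = 0.16
((not (not (B ∨ not C) ∨ C) → (A ∧ (C ∨ C))) ∨ ((B ∨ (B ∧ C)) ∧ B)) = max(1, 0.16) = 1
(((not (not (B ∨ not C) ∨ C) → (A ∧ (C ∨ C))) ∨ ((B ∨ (B ∧ C)) ∧ B)) ∧ C) = min(1, 0.49) = 0.49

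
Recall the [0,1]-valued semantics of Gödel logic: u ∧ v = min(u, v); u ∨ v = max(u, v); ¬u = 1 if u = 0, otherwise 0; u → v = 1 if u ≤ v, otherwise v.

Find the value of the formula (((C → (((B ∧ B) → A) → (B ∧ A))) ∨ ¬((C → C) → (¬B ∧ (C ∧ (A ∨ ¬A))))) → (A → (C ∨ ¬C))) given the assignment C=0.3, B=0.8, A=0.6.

0.30

(B ∧ B) = min(0.8, 0.8) = 0.8
((B ∧ B) → A): 0.8 > 0.6, so result = 0.6
(B ∧ A) = min(0.8, 0.6) = 0.6
(((B ∧ B) → A) → (B ∧ A)): 0.6 ≤ 0.6, so result = 1
(C → (((B ∧ B) → A) → (B ∧ A))): 0.3 ≤ 1, so result = 1
(C → C): 0.3 ≤ 0.3, so result = 1
¬B: Gödel ¬ of 0.8 = 0 (operand ≠ 0)
¬A: Gödel ¬ of 0.6 = 0 (operand ≠ 0)
(A ∨ ¬A) = max(0.6, 0) = 0.6
(C ∧ (A ∨ ¬A)) = min(0.3, 0.6) = 0.3
(¬B ∧ (C ∧ (A ∨ ¬A))) = min(0, 0.3) = 0
((C → C) → (¬B ∧ (C ∧ (A ∨ ¬A)))): 1 > 0, so result = 0
¬((C → C) → (¬B ∧ (C ∧ (A ∨ ¬A)))): Gödel ¬ of 0 = 1 (operand is 0)
((C → (((B ∧ B) → A) → (B ∧ A))) ∨ ¬((C → C) → (¬B ∧ (C ∧ (A ∨ ¬A))))) = max(1, 1) = 1
¬C: Gödel ¬ of 0.3 = 0 (operand ≠ 0)
(C ∨ ¬C) = max(0.3, 0) = 0.3
(A → (C ∨ ¬C)): 0.6 > 0.3, so result = 0.3
(((C → (((B ∧ B) → A) → (B ∧ A))) ∨ ¬((C → C) → (¬B ∧ (C ∧ (A ∨ ¬A))))) → (A → (C ∨ ¬C))): 1 > 0.3, so result = 0.3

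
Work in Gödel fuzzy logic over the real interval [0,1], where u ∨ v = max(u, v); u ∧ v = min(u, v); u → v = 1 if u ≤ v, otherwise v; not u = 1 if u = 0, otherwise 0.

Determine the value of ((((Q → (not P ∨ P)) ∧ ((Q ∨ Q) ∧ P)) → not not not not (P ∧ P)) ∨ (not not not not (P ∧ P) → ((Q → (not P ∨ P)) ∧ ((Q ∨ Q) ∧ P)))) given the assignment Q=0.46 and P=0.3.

not P: Gödel ¬ of 0.3 = 0 (operand ≠ 0)
(not P ∨ P) = max(0, 0.3) = 0.3
(Q → (not P ∨ P)): 0.46 > 0.3, so result = 0.3
(Q ∨ Q) = max(0.46, 0.46) = 0.46
((Q ∨ Q) ∧ P) = min(0.46, 0.3) = 0.3
((Q → (not P ∨ P)) ∧ ((Q ∨ Q) ∧ P)) = min(0.3, 0.3) = 0.3
(P ∧ P) = min(0.3, 0.3) = 0.3
not (P ∧ P): Gödel ¬ of 0.3 = 0 (operand ≠ 0)
not not (P ∧ P): Gödel ¬ of 0 = 1 (operand is 0)
not not not (P ∧ P): Gödel ¬ of 1 = 0 (operand ≠ 0)
not not not not (P ∧ P): Gödel ¬ of 0 = 1 (operand is 0)
(((Q → (not P ∨ P)) ∧ ((Q ∨ Q) ∧ P)) → not not not not (P ∧ P)): 0.3 ≤ 1, so result = 1
(P ∧ P) = min(0.3, 0.3) = 0.3
not (P ∧ P): Gödel ¬ of 0.3 = 0 (operand ≠ 0)
not not (P ∧ P): Gödel ¬ of 0 = 1 (operand is 0)
not not not (P ∧ P): Gödel ¬ of 1 = 0 (operand ≠ 0)
not not not not (P ∧ P): Gödel ¬ of 0 = 1 (operand is 0)
not P: Gödel ¬ of 0.3 = 0 (operand ≠ 0)
(not P ∨ P) = max(0, 0.3) = 0.3
(Q → (not P ∨ P)): 0.46 > 0.3, so result = 0.3
(Q ∨ Q) = max(0.46, 0.46) = 0.46
((Q ∨ Q) ∧ P) = min(0.46, 0.3) = 0.3
((Q → (not P ∨ P)) ∧ ((Q ∨ Q) ∧ P)) = min(0.3, 0.3) = 0.3
(not not not not (P ∧ P) → ((Q → (not P ∨ P)) ∧ ((Q ∨ Q) ∧ P))): 1 > 0.3, so result = 0.3
((((Q → (not P ∨ P)) ∧ ((Q ∨ Q) ∧ P)) → not not not not (P ∧ P)) ∨ (not not not not (P ∧ P) → ((Q → (not P ∨ P)) ∧ ((Q ∨ Q) ∧ P)))) = max(1, 0.3) = 1

1.00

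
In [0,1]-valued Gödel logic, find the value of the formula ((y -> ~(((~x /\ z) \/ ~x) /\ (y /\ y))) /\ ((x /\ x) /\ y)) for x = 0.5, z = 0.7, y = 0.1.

0.10

~x: Gödel ¬ of 0.5 = 0 (operand ≠ 0)
(~x /\ z) = min(0, 0.7) = 0
~x: Gödel ¬ of 0.5 = 0 (operand ≠ 0)
((~x /\ z) \/ ~x) = max(0, 0) = 0
(y /\ y) = min(0.1, 0.1) = 0.1
(((~x /\ z) \/ ~x) /\ (y /\ y)) = min(0, 0.1) = 0
~(((~x /\ z) \/ ~x) /\ (y /\ y)): Gödel ¬ of 0 = 1 (operand is 0)
(y -> ~(((~x /\ z) \/ ~x) /\ (y /\ y))): 0.1 ≤ 1, so result = 1
(x /\ x) = min(0.5, 0.5) = 0.5
((x /\ x) /\ y) = min(0.5, 0.1) = 0.1
((y -> ~(((~x /\ z) \/ ~x) /\ (y /\ y))) /\ ((x /\ x) /\ y)) = min(1, 0.1) = 0.1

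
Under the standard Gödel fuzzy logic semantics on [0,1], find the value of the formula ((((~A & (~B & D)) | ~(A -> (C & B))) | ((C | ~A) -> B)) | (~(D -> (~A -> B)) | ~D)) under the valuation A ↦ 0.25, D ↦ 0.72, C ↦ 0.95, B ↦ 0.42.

~A: Gödel ¬ of 0.25 = 0 (operand ≠ 0)
~B: Gödel ¬ of 0.42 = 0 (operand ≠ 0)
(~B & D) = min(0, 0.72) = 0
(~A & (~B & D)) = min(0, 0) = 0
(C & B) = min(0.95, 0.42) = 0.42
(A -> (C & B)): 0.25 ≤ 0.42, so result = 1
~(A -> (C & B)): Gödel ¬ of 1 = 0 (operand ≠ 0)
((~A & (~B & D)) | ~(A -> (C & B))) = max(0, 0) = 0
~A: Gödel ¬ of 0.25 = 0 (operand ≠ 0)
(C | ~A) = max(0.95, 0) = 0.95
((C | ~A) -> B): 0.95 > 0.42, so result = 0.42
(((~A & (~B & D)) | ~(A -> (C & B))) | ((C | ~A) -> B)) = max(0, 0.42) = 0.42
~A: Gödel ¬ of 0.25 = 0 (operand ≠ 0)
(~A -> B): 0 ≤ 0.42, so result = 1
(D -> (~A -> B)): 0.72 ≤ 1, so result = 1
~(D -> (~A -> B)): Gödel ¬ of 1 = 0 (operand ≠ 0)
~D: Gödel ¬ of 0.72 = 0 (operand ≠ 0)
(~(D -> (~A -> B)) | ~D) = max(0, 0) = 0
((((~A & (~B & D)) | ~(A -> (C & B))) | ((C | ~A) -> B)) | (~(D -> (~A -> B)) | ~D)) = max(0.42, 0) = 0.42

0.42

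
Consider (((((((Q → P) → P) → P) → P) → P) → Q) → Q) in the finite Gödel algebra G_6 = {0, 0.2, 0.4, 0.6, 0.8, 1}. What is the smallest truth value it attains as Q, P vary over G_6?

The minimum is attained at Q = 0.2, P = 0:
  (Q → P): 0.2 > 0, so result = 0
  ((Q → P) → P): 0 ≤ 0, so result = 1
  (((Q → P) → P) → P): 1 > 0, so result = 0
  ((((Q → P) → P) → P) → P): 0 ≤ 0, so result = 1
  (((((Q → P) → P) → P) → P) → P): 1 > 0, so result = 0
  ((((((Q → P) → P) → P) → P) → P) → Q): 0 ≤ 0.2, so result = 1
  (((((((Q → P) → P) → P) → P) → P) → Q) → Q): 1 > 0.2, so result = 0.2
Checking all 36 assignments confirms none give a value below 0.20.

0.20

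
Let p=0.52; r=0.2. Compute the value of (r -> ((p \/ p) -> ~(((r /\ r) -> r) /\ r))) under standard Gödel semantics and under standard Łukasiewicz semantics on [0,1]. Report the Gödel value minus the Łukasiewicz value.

-1.00

Gödel evaluation:
  (p \/ p) = max(0.52, 0.52) = 0.52
  (r /\ r) = min(0.2, 0.2) = 0.2
  ((r /\ r) -> r): 0.2 ≤ 0.2, so result = 1
  (((r /\ r) -> r) /\ r) = min(1, 0.2) = 0.2
  ~(((r /\ r) -> r) /\ r): Gödel ¬ of 0.2 = 0 (operand ≠ 0)
  ((p \/ p) -> ~(((r /\ r) -> r) /\ r)): 0.52 > 0, so result = 0
  (r -> ((p \/ p) -> ~(((r /\ r) -> r) /\ r))): 0.2 > 0, so result = 0
  Gödel value = 0
Łukasiewicz evaluation:
  (p \/ p) = max(0.52, 0.52) = 0.52
  (r /\ r) = min(0.2, 0.2) = 0.2
  ((r /\ r) -> r): min(1, 1 − 0.2 + 0.2) = 1
  (((r /\ r) -> r) /\ r) = min(1, 0.2) = 0.2
  ~(((r /\ r) -> r) /\ r): Łukasiewicz ¬ gives 1 − 0.2 = 0.8
  ((p \/ p) -> ~(((r /\ r) -> r) /\ r)): min(1, 1 − 0.52 + 0.8) = 1
  (r -> ((p \/ p) -> ~(((r /\ r) -> r) /\ r))): min(1, 1 − 0.2 + 1) = 1
  Łukasiewicz value = 1
Difference: 0 − 1 = -1.00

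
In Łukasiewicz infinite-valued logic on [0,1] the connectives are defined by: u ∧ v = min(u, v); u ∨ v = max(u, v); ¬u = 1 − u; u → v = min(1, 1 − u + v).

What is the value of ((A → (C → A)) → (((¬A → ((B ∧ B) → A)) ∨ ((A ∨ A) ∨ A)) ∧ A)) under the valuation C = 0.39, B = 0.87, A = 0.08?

(C → A): min(1, 1 − 0.39 + 0.08) = 0.69
(A → (C → A)): min(1, 1 − 0.08 + 0.69) = 1
¬A: Łukasiewicz ¬ gives 1 − 0.08 = 0.92
(B ∧ B) = min(0.87, 0.87) = 0.87
((B ∧ B) → A): min(1, 1 − 0.87 + 0.08) = 0.21
(¬A → ((B ∧ B) → A)): min(1, 1 − 0.92 + 0.21) = 0.29
(A ∨ A) = max(0.08, 0.08) = 0.08
((A ∨ A) ∨ A) = max(0.08, 0.08) = 0.08
((¬A → ((B ∧ B) → A)) ∨ ((A ∨ A) ∨ A)) = max(0.29, 0.08) = 0.29
(((¬A → ((B ∧ B) → A)) ∨ ((A ∨ A) ∨ A)) ∧ A) = min(0.29, 0.08) = 0.08
((A → (C → A)) → (((¬A → ((B ∧ B) → A)) ∨ ((A ∨ A) ∨ A)) ∧ A)): min(1, 1 − 1 + 0.08) = 0.08

0.08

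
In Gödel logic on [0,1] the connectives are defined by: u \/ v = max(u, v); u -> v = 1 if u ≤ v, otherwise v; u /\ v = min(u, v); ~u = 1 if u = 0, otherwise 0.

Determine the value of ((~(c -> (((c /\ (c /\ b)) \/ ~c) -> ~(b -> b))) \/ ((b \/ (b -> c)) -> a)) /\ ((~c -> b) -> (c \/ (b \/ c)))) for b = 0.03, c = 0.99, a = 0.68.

(c /\ b) = min(0.99, 0.03) = 0.03
(c /\ (c /\ b)) = min(0.99, 0.03) = 0.03
~c: Gödel ¬ of 0.99 = 0 (operand ≠ 0)
((c /\ (c /\ b)) \/ ~c) = max(0.03, 0) = 0.03
(b -> b): 0.03 ≤ 0.03, so result = 1
~(b -> b): Gödel ¬ of 1 = 0 (operand ≠ 0)
(((c /\ (c /\ b)) \/ ~c) -> ~(b -> b)): 0.03 > 0, so result = 0
(c -> (((c /\ (c /\ b)) \/ ~c) -> ~(b -> b))): 0.99 > 0, so result = 0
~(c -> (((c /\ (c /\ b)) \/ ~c) -> ~(b -> b))): Gödel ¬ of 0 = 1 (operand is 0)
(b -> c): 0.03 ≤ 0.99, so result = 1
(b \/ (b -> c)) = max(0.03, 1) = 1
((b \/ (b -> c)) -> a): 1 > 0.68, so result = 0.68
(~(c -> (((c /\ (c /\ b)) \/ ~c) -> ~(b -> b))) \/ ((b \/ (b -> c)) -> a)) = max(1, 0.68) = 1
~c: Gödel ¬ of 0.99 = 0 (operand ≠ 0)
(~c -> b): 0 ≤ 0.03, so result = 1
(b \/ c) = max(0.03, 0.99) = 0.99
(c \/ (b \/ c)) = max(0.99, 0.99) = 0.99
((~c -> b) -> (c \/ (b \/ c))): 1 > 0.99, so result = 0.99
((~(c -> (((c /\ (c /\ b)) \/ ~c) -> ~(b -> b))) \/ ((b \/ (b -> c)) -> a)) /\ ((~c -> b) -> (c \/ (b \/ c)))) = min(1, 0.99) = 0.99

0.99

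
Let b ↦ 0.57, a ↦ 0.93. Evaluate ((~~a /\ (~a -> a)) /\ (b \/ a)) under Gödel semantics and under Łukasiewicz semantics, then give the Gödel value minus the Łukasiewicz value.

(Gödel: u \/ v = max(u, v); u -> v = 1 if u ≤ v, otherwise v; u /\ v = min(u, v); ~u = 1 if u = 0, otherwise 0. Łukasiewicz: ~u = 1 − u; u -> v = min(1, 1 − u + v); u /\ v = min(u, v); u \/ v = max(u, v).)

Gödel evaluation:
  ~a: Gödel ¬ of 0.93 = 0 (operand ≠ 0)
  ~~a: Gödel ¬ of 0 = 1 (operand is 0)
  ~a: Gödel ¬ of 0.93 = 0 (operand ≠ 0)
  (~a -> a): 0 ≤ 0.93, so result = 1
  (~~a /\ (~a -> a)) = min(1, 1) = 1
  (b \/ a) = max(0.57, 0.93) = 0.93
  ((~~a /\ (~a -> a)) /\ (b \/ a)) = min(1, 0.93) = 0.93
  Gödel value = 0.93
Łukasiewicz evaluation:
  ~a: Łukasiewicz ¬ gives 1 − 0.93 = 0.07
  ~~a: Łukasiewicz ¬ gives 1 − 0.07 = 0.93
  ~a: Łukasiewicz ¬ gives 1 − 0.93 = 0.07
  (~a -> a): min(1, 1 − 0.07 + 0.93) = 1
  (~~a /\ (~a -> a)) = min(0.93, 1) = 0.93
  (b \/ a) = max(0.57, 0.93) = 0.93
  ((~~a /\ (~a -> a)) /\ (b \/ a)) = min(0.93, 0.93) = 0.93
  Łukasiewicz value = 0.93
Difference: 0.93 − 0.93 = 0.00

0.00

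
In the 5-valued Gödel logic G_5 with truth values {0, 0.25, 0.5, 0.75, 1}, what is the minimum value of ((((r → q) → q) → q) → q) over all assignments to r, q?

0.00

The minimum is attained at r = 0, q = 0:
  (r → q): 0 ≤ 0, so result = 1
  ((r → q) → q): 1 > 0, so result = 0
  (((r → q) → q) → q): 0 ≤ 0, so result = 1
  ((((r → q) → q) → q) → q): 1 > 0, so result = 0
Checking all 25 assignments confirms none give a value below 0.00.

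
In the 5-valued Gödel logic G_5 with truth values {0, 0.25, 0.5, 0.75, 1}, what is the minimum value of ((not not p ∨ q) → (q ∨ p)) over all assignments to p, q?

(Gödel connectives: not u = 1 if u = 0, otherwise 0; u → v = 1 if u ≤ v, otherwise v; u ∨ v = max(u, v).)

The minimum is attained at p = 0.25, q = 0:
  not p: Gödel ¬ of 0.25 = 0 (operand ≠ 0)
  not not p: Gödel ¬ of 0 = 1 (operand is 0)
  (not not p ∨ q) = max(1, 0) = 1
  (q ∨ p) = max(0, 0.25) = 0.25
  ((not not p ∨ q) → (q ∨ p)): 1 > 0.25, so result = 0.25
Checking all 25 assignments confirms none give a value below 0.25.

0.25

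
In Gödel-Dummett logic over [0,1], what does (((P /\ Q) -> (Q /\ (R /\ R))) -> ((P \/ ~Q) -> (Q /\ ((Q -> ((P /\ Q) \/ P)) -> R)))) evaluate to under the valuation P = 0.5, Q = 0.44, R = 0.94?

(P /\ Q) = min(0.5, 0.44) = 0.44
(R /\ R) = min(0.94, 0.94) = 0.94
(Q /\ (R /\ R)) = min(0.44, 0.94) = 0.44
((P /\ Q) -> (Q /\ (R /\ R))): 0.44 ≤ 0.44, so result = 1
~Q: Gödel ¬ of 0.44 = 0 (operand ≠ 0)
(P \/ ~Q) = max(0.5, 0) = 0.5
(P /\ Q) = min(0.5, 0.44) = 0.44
((P /\ Q) \/ P) = max(0.44, 0.5) = 0.5
(Q -> ((P /\ Q) \/ P)): 0.44 ≤ 0.5, so result = 1
((Q -> ((P /\ Q) \/ P)) -> R): 1 > 0.94, so result = 0.94
(Q /\ ((Q -> ((P /\ Q) \/ P)) -> R)) = min(0.44, 0.94) = 0.44
((P \/ ~Q) -> (Q /\ ((Q -> ((P /\ Q) \/ P)) -> R))): 0.5 > 0.44, so result = 0.44
(((P /\ Q) -> (Q /\ (R /\ R))) -> ((P \/ ~Q) -> (Q /\ ((Q -> ((P /\ Q) \/ P)) -> R)))): 1 > 0.44, so result = 0.44

0.44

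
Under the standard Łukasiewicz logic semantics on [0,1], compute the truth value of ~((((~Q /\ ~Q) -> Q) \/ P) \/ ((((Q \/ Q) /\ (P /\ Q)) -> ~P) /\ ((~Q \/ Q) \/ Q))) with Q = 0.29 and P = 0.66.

0.29

~Q: Łukasiewicz ¬ gives 1 − 0.29 = 0.71
~Q: Łukasiewicz ¬ gives 1 − 0.29 = 0.71
(~Q /\ ~Q) = min(0.71, 0.71) = 0.71
((~Q /\ ~Q) -> Q): min(1, 1 − 0.71 + 0.29) = 0.58
(((~Q /\ ~Q) -> Q) \/ P) = max(0.58, 0.66) = 0.66
(Q \/ Q) = max(0.29, 0.29) = 0.29
(P /\ Q) = min(0.66, 0.29) = 0.29
((Q \/ Q) /\ (P /\ Q)) = min(0.29, 0.29) = 0.29
~P: Łukasiewicz ¬ gives 1 − 0.66 = 0.34
(((Q \/ Q) /\ (P /\ Q)) -> ~P): min(1, 1 − 0.29 + 0.34) = 1
~Q: Łukasiewicz ¬ gives 1 − 0.29 = 0.71
(~Q \/ Q) = max(0.71, 0.29) = 0.71
((~Q \/ Q) \/ Q) = max(0.71, 0.29) = 0.71
((((Q \/ Q) /\ (P /\ Q)) -> ~P) /\ ((~Q \/ Q) \/ Q)) = min(1, 0.71) = 0.71
((((~Q /\ ~Q) -> Q) \/ P) \/ ((((Q \/ Q) /\ (P /\ Q)) -> ~P) /\ ((~Q \/ Q) \/ Q))) = max(0.66, 0.71) = 0.71
~((((~Q /\ ~Q) -> Q) \/ P) \/ ((((Q \/ Q) /\ (P /\ Q)) -> ~P) /\ ((~Q \/ Q) \/ Q))): Łukasiewicz ¬ gives 1 − 0.71 = 0.29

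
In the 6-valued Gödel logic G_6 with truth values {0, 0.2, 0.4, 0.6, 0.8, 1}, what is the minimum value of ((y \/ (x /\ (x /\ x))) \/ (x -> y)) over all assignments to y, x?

The minimum is attained at y = 0, x = 0.2:
  (x /\ x) = min(0.2, 0.2) = 0.2
  (x /\ (x /\ x)) = min(0.2, 0.2) = 0.2
  (y \/ (x /\ (x /\ x))) = max(0, 0.2) = 0.2
  (x -> y): 0.2 > 0, so result = 0
  ((y \/ (x /\ (x /\ x))) \/ (x -> y)) = max(0.2, 0) = 0.2
Checking all 36 assignments confirms none give a value below 0.20.

0.20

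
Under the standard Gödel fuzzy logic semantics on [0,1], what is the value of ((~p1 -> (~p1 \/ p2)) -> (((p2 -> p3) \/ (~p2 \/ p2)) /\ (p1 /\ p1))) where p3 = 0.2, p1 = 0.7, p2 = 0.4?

~p1: Gödel ¬ of 0.7 = 0 (operand ≠ 0)
~p1: Gödel ¬ of 0.7 = 0 (operand ≠ 0)
(~p1 \/ p2) = max(0, 0.4) = 0.4
(~p1 -> (~p1 \/ p2)): 0 ≤ 0.4, so result = 1
(p2 -> p3): 0.4 > 0.2, so result = 0.2
~p2: Gödel ¬ of 0.4 = 0 (operand ≠ 0)
(~p2 \/ p2) = max(0, 0.4) = 0.4
((p2 -> p3) \/ (~p2 \/ p2)) = max(0.2, 0.4) = 0.4
(p1 /\ p1) = min(0.7, 0.7) = 0.7
(((p2 -> p3) \/ (~p2 \/ p2)) /\ (p1 /\ p1)) = min(0.4, 0.7) = 0.4
((~p1 -> (~p1 \/ p2)) -> (((p2 -> p3) \/ (~p2 \/ p2)) /\ (p1 /\ p1))): 1 > 0.4, so result = 0.4

0.40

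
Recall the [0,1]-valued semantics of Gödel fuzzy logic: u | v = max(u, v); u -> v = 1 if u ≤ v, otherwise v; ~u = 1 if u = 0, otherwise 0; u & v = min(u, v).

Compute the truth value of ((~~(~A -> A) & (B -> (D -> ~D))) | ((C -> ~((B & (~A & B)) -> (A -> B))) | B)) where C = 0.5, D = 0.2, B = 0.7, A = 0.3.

0.70

~A: Gödel ¬ of 0.3 = 0 (operand ≠ 0)
(~A -> A): 0 ≤ 0.3, so result = 1
~(~A -> A): Gödel ¬ of 1 = 0 (operand ≠ 0)
~~(~A -> A): Gödel ¬ of 0 = 1 (operand is 0)
~D: Gödel ¬ of 0.2 = 0 (operand ≠ 0)
(D -> ~D): 0.2 > 0, so result = 0
(B -> (D -> ~D)): 0.7 > 0, so result = 0
(~~(~A -> A) & (B -> (D -> ~D))) = min(1, 0) = 0
~A: Gödel ¬ of 0.3 = 0 (operand ≠ 0)
(~A & B) = min(0, 0.7) = 0
(B & (~A & B)) = min(0.7, 0) = 0
(A -> B): 0.3 ≤ 0.7, so result = 1
((B & (~A & B)) -> (A -> B)): 0 ≤ 1, so result = 1
~((B & (~A & B)) -> (A -> B)): Gödel ¬ of 1 = 0 (operand ≠ 0)
(C -> ~((B & (~A & B)) -> (A -> B))): 0.5 > 0, so result = 0
((C -> ~((B & (~A & B)) -> (A -> B))) | B) = max(0, 0.7) = 0.7
((~~(~A -> A) & (B -> (D -> ~D))) | ((C -> ~((B & (~A & B)) -> (A -> B))) | B)) = max(0, 0.7) = 0.7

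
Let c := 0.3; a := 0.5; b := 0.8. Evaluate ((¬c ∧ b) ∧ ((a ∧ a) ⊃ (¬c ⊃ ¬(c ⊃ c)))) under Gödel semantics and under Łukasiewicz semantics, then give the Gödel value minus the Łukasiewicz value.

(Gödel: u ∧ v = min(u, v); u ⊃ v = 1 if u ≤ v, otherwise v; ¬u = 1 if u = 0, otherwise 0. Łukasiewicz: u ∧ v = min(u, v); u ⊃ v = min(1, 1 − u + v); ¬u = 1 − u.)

Gödel evaluation:
  ¬c: Gödel ¬ of 0.3 = 0 (operand ≠ 0)
  (¬c ∧ b) = min(0, 0.8) = 0
  (a ∧ a) = min(0.5, 0.5) = 0.5
  ¬c: Gödel ¬ of 0.3 = 0 (operand ≠ 0)
  (c ⊃ c): 0.3 ≤ 0.3, so result = 1
  ¬(c ⊃ c): Gödel ¬ of 1 = 0 (operand ≠ 0)
  (¬c ⊃ ¬(c ⊃ c)): 0 ≤ 0, so result = 1
  ((a ∧ a) ⊃ (¬c ⊃ ¬(c ⊃ c))): 0.5 ≤ 1, so result = 1
  ((¬c ∧ b) ∧ ((a ∧ a) ⊃ (¬c ⊃ ¬(c ⊃ c)))) = min(0, 1) = 0
  Gödel value = 0
Łukasiewicz evaluation:
  ¬c: Łukasiewicz ¬ gives 1 − 0.3 = 0.7
  (¬c ∧ b) = min(0.7, 0.8) = 0.7
  (a ∧ a) = min(0.5, 0.5) = 0.5
  ¬c: Łukasiewicz ¬ gives 1 − 0.3 = 0.7
  (c ⊃ c): min(1, 1 − 0.3 + 0.3) = 1
  ¬(c ⊃ c): Łukasiewicz ¬ gives 1 − 1 = 0
  (¬c ⊃ ¬(c ⊃ c)): min(1, 1 − 0.7 + 0) = 0.3
  ((a ∧ a) ⊃ (¬c ⊃ ¬(c ⊃ c))): min(1, 1 − 0.5 + 0.3) = 0.8
  ((¬c ∧ b) ∧ ((a ∧ a) ⊃ (¬c ⊃ ¬(c ⊃ c)))) = min(0.7, 0.8) = 0.7
  Łukasiewicz value = 0.7
Difference: 0 − 0.7 = -0.70

-0.70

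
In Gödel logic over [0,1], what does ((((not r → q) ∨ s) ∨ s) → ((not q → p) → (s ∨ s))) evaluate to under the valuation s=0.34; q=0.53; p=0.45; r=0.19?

not r: Gödel ¬ of 0.19 = 0 (operand ≠ 0)
(not r → q): 0 ≤ 0.53, so result = 1
((not r → q) ∨ s) = max(1, 0.34) = 1
(((not r → q) ∨ s) ∨ s) = max(1, 0.34) = 1
not q: Gödel ¬ of 0.53 = 0 (operand ≠ 0)
(not q → p): 0 ≤ 0.45, so result = 1
(s ∨ s) = max(0.34, 0.34) = 0.34
((not q → p) → (s ∨ s)): 1 > 0.34, so result = 0.34
((((not r → q) ∨ s) ∨ s) → ((not q → p) → (s ∨ s))): 1 > 0.34, so result = 0.34

0.34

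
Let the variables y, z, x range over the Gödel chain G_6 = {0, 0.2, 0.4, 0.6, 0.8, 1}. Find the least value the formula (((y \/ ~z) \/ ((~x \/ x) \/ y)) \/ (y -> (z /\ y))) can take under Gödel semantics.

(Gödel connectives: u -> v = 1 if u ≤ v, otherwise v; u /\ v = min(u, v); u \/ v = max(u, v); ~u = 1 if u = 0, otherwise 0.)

The minimum is attained at y = 0.4, z = 0.2, x = 0.2:
  ~z: Gödel ¬ of 0.2 = 0 (operand ≠ 0)
  (y \/ ~z) = max(0.4, 0) = 0.4
  ~x: Gödel ¬ of 0.2 = 0 (operand ≠ 0)
  (~x \/ x) = max(0, 0.2) = 0.2
  ((~x \/ x) \/ y) = max(0.2, 0.4) = 0.4
  ((y \/ ~z) \/ ((~x \/ x) \/ y)) = max(0.4, 0.4) = 0.4
  (z /\ y) = min(0.2, 0.4) = 0.2
  (y -> (z /\ y)): 0.4 > 0.2, so result = 0.2
  (((y \/ ~z) \/ ((~x \/ x) \/ y)) \/ (y -> (z /\ y))) = max(0.4, 0.2) = 0.4
Checking all 216 assignments confirms none give a value below 0.40.

0.40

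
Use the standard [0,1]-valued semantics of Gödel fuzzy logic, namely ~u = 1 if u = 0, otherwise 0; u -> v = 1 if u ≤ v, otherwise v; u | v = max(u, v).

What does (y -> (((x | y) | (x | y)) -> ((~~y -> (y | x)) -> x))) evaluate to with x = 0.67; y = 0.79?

(x | y) = max(0.67, 0.79) = 0.79
(x | y) = max(0.67, 0.79) = 0.79
((x | y) | (x | y)) = max(0.79, 0.79) = 0.79
~y: Gödel ¬ of 0.79 = 0 (operand ≠ 0)
~~y: Gödel ¬ of 0 = 1 (operand is 0)
(y | x) = max(0.79, 0.67) = 0.79
(~~y -> (y | x)): 1 > 0.79, so result = 0.79
((~~y -> (y | x)) -> x): 0.79 > 0.67, so result = 0.67
(((x | y) | (x | y)) -> ((~~y -> (y | x)) -> x)): 0.79 > 0.67, so result = 0.67
(y -> (((x | y) | (x | y)) -> ((~~y -> (y | x)) -> x))): 0.79 > 0.67, so result = 0.67

0.67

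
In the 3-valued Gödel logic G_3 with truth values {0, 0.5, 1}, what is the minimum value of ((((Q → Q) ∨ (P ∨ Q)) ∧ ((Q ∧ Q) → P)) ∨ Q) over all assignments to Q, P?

0.50

The minimum is attained at Q = 0.5, P = 0:
  (Q → Q): 0.5 ≤ 0.5, so result = 1
  (P ∨ Q) = max(0, 0.5) = 0.5
  ((Q → Q) ∨ (P ∨ Q)) = max(1, 0.5) = 1
  (Q ∧ Q) = min(0.5, 0.5) = 0.5
  ((Q ∧ Q) → P): 0.5 > 0, so result = 0
  (((Q → Q) ∨ (P ∨ Q)) ∧ ((Q ∧ Q) → P)) = min(1, 0) = 0
  ((((Q → Q) ∨ (P ∨ Q)) ∧ ((Q ∧ Q) → P)) ∨ Q) = max(0, 0.5) = 0.5
Checking all 9 assignments confirms none give a value below 0.50.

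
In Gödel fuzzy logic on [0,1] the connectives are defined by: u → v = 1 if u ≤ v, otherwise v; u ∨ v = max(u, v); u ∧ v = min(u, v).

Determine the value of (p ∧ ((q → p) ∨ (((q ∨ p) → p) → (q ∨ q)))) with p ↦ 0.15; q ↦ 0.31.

0.15

(q → p): 0.31 > 0.15, so result = 0.15
(q ∨ p) = max(0.31, 0.15) = 0.31
((q ∨ p) → p): 0.31 > 0.15, so result = 0.15
(q ∨ q) = max(0.31, 0.31) = 0.31
(((q ∨ p) → p) → (q ∨ q)): 0.15 ≤ 0.31, so result = 1
((q → p) ∨ (((q ∨ p) → p) → (q ∨ q))) = max(0.15, 1) = 1
(p ∧ ((q → p) ∨ (((q ∨ p) → p) → (q ∨ q)))) = min(0.15, 1) = 0.15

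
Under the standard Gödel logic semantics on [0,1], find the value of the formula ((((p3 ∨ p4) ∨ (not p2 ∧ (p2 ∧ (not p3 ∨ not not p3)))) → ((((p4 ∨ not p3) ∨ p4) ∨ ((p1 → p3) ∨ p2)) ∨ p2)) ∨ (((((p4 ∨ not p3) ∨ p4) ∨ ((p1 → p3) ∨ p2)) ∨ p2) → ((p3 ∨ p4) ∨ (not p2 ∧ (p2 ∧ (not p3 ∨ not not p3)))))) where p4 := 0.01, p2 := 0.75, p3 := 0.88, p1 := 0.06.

1.00

(p3 ∨ p4) = max(0.88, 0.01) = 0.88
not p2: Gödel ¬ of 0.75 = 0 (operand ≠ 0)
not p3: Gödel ¬ of 0.88 = 0 (operand ≠ 0)
not p3: Gödel ¬ of 0.88 = 0 (operand ≠ 0)
not not p3: Gödel ¬ of 0 = 1 (operand is 0)
(not p3 ∨ not not p3) = max(0, 1) = 1
(p2 ∧ (not p3 ∨ not not p3)) = min(0.75, 1) = 0.75
(not p2 ∧ (p2 ∧ (not p3 ∨ not not p3))) = min(0, 0.75) = 0
((p3 ∨ p4) ∨ (not p2 ∧ (p2 ∧ (not p3 ∨ not not p3)))) = max(0.88, 0) = 0.88
not p3: Gödel ¬ of 0.88 = 0 (operand ≠ 0)
(p4 ∨ not p3) = max(0.01, 0) = 0.01
((p4 ∨ not p3) ∨ p4) = max(0.01, 0.01) = 0.01
(p1 → p3): 0.06 ≤ 0.88, so result = 1
((p1 → p3) ∨ p2) = max(1, 0.75) = 1
(((p4 ∨ not p3) ∨ p4) ∨ ((p1 → p3) ∨ p2)) = max(0.01, 1) = 1
((((p4 ∨ not p3) ∨ p4) ∨ ((p1 → p3) ∨ p2)) ∨ p2) = max(1, 0.75) = 1
(((p3 ∨ p4) ∨ (not p2 ∧ (p2 ∧ (not p3 ∨ not not p3)))) → ((((p4 ∨ not p3) ∨ p4) ∨ ((p1 → p3) ∨ p2)) ∨ p2)): 0.88 ≤ 1, so result = 1
not p3: Gödel ¬ of 0.88 = 0 (operand ≠ 0)
(p4 ∨ not p3) = max(0.01, 0) = 0.01
((p4 ∨ not p3) ∨ p4) = max(0.01, 0.01) = 0.01
(p1 → p3): 0.06 ≤ 0.88, so result = 1
((p1 → p3) ∨ p2) = max(1, 0.75) = 1
(((p4 ∨ not p3) ∨ p4) ∨ ((p1 → p3) ∨ p2)) = max(0.01, 1) = 1
((((p4 ∨ not p3) ∨ p4) ∨ ((p1 → p3) ∨ p2)) ∨ p2) = max(1, 0.75) = 1
(p3 ∨ p4) = max(0.88, 0.01) = 0.88
not p2: Gödel ¬ of 0.75 = 0 (operand ≠ 0)
not p3: Gödel ¬ of 0.88 = 0 (operand ≠ 0)
not p3: Gödel ¬ of 0.88 = 0 (operand ≠ 0)
not not p3: Gödel ¬ of 0 = 1 (operand is 0)
(not p3 ∨ not not p3) = max(0, 1) = 1
(p2 ∧ (not p3 ∨ not not p3)) = min(0.75, 1) = 0.75
(not p2 ∧ (p2 ∧ (not p3 ∨ not not p3))) = min(0, 0.75) = 0
((p3 ∨ p4) ∨ (not p2 ∧ (p2 ∧ (not p3 ∨ not not p3)))) = max(0.88, 0) = 0.88
(((((p4 ∨ not p3) ∨ p4) ∨ ((p1 → p3) ∨ p2)) ∨ p2) → ((p3 ∨ p4) ∨ (not p2 ∧ (p2 ∧ (not p3 ∨ not not p3))))): 1 > 0.88, so result = 0.88
((((p3 ∨ p4) ∨ (not p2 ∧ (p2 ∧ (not p3 ∨ not not p3)))) → ((((p4 ∨ not p3) ∨ p4) ∨ ((p1 → p3) ∨ p2)) ∨ p2)) ∨ (((((p4 ∨ not p3) ∨ p4) ∨ ((p1 → p3) ∨ p2)) ∨ p2) → ((p3 ∨ p4) ∨ (not p2 ∧ (p2 ∧ (not p3 ∨ not not p3)))))) = max(1, 0.88) = 1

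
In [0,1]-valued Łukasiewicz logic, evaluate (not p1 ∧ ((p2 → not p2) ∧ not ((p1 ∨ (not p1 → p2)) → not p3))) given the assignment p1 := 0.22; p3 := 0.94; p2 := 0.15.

not p1: Łukasiewicz ¬ gives 1 − 0.22 = 0.78
not p2: Łukasiewicz ¬ gives 1 − 0.15 = 0.85
(p2 → not p2): min(1, 1 − 0.15 + 0.85) = 1
not p1: Łukasiewicz ¬ gives 1 − 0.22 = 0.78
(not p1 → p2): min(1, 1 − 0.78 + 0.15) = 0.37
(p1 ∨ (not p1 → p2)) = max(0.22, 0.37) = 0.37
not p3: Łukasiewicz ¬ gives 1 − 0.94 = 0.06
((p1 ∨ (not p1 → p2)) → not p3): min(1, 1 − 0.37 + 0.06) = 0.69
not ((p1 ∨ (not p1 → p2)) → not p3): Łukasiewicz ¬ gives 1 − 0.69 = 0.31
((p2 → not p2) ∧ not ((p1 ∨ (not p1 → p2)) → not p3)) = min(1, 0.31) = 0.31
(not p1 ∧ ((p2 → not p2) ∧ not ((p1 ∨ (not p1 → p2)) → not p3))) = min(0.78, 0.31) = 0.31

0.31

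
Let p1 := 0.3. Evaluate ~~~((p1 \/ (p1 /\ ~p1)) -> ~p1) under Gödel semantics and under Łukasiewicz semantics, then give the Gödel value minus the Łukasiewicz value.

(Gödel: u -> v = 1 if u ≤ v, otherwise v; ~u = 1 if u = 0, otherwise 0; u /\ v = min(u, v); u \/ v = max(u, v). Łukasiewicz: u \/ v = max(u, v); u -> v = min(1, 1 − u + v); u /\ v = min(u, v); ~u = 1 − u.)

1.00

Gödel evaluation:
  ~p1: Gödel ¬ of 0.3 = 0 (operand ≠ 0)
  (p1 /\ ~p1) = min(0.3, 0) = 0
  (p1 \/ (p1 /\ ~p1)) = max(0.3, 0) = 0.3
  ~p1: Gödel ¬ of 0.3 = 0 (operand ≠ 0)
  ((p1 \/ (p1 /\ ~p1)) -> ~p1): 0.3 > 0, so result = 0
  ~((p1 \/ (p1 /\ ~p1)) -> ~p1): Gödel ¬ of 0 = 1 (operand is 0)
  ~~((p1 \/ (p1 /\ ~p1)) -> ~p1): Gödel ¬ of 1 = 0 (operand ≠ 0)
  ~~~((p1 \/ (p1 /\ ~p1)) -> ~p1): Gödel ¬ of 0 = 1 (operand is 0)
  Gödel value = 1
Łukasiewicz evaluation:
  ~p1: Łukasiewicz ¬ gives 1 − 0.3 = 0.7
  (p1 /\ ~p1) = min(0.3, 0.7) = 0.3
  (p1 \/ (p1 /\ ~p1)) = max(0.3, 0.3) = 0.3
  ~p1: Łukasiewicz ¬ gives 1 − 0.3 = 0.7
  ((p1 \/ (p1 /\ ~p1)) -> ~p1): min(1, 1 − 0.3 + 0.7) = 1
  ~((p1 \/ (p1 /\ ~p1)) -> ~p1): Łukasiewicz ¬ gives 1 − 1 = 0
  ~~((p1 \/ (p1 /\ ~p1)) -> ~p1): Łukasiewicz ¬ gives 1 − 0 = 1
  ~~~((p1 \/ (p1 /\ ~p1)) -> ~p1): Łukasiewicz ¬ gives 1 − 1 = 0
  Łukasiewicz value = 0
Difference: 1 − 0 = 1.00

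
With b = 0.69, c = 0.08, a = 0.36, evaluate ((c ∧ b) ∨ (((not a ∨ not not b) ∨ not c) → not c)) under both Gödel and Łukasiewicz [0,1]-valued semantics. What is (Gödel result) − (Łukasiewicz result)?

Gödel evaluation:
  (c ∧ b) = min(0.08, 0.69) = 0.08
  not a: Gödel ¬ of 0.36 = 0 (operand ≠ 0)
  not b: Gödel ¬ of 0.69 = 0 (operand ≠ 0)
  not not b: Gödel ¬ of 0 = 1 (operand is 0)
  (not a ∨ not not b) = max(0, 1) = 1
  not c: Gödel ¬ of 0.08 = 0 (operand ≠ 0)
  ((not a ∨ not not b) ∨ not c) = max(1, 0) = 1
  not c: Gödel ¬ of 0.08 = 0 (operand ≠ 0)
  (((not a ∨ not not b) ∨ not c) → not c): 1 > 0, so result = 0
  ((c ∧ b) ∨ (((not a ∨ not not b) ∨ not c) → not c)) = max(0.08, 0) = 0.08
  Gödel value = 0.08
Łukasiewicz evaluation:
  (c ∧ b) = min(0.08, 0.69) = 0.08
  not a: Łukasiewicz ¬ gives 1 − 0.36 = 0.64
  not b: Łukasiewicz ¬ gives 1 − 0.69 = 0.31
  not not b: Łukasiewicz ¬ gives 1 − 0.31 = 0.69
  (not a ∨ not not b) = max(0.64, 0.69) = 0.69
  not c: Łukasiewicz ¬ gives 1 − 0.08 = 0.92
  ((not a ∨ not not b) ∨ not c) = max(0.69, 0.92) = 0.92
  not c: Łukasiewicz ¬ gives 1 − 0.08 = 0.92
  (((not a ∨ not not b) ∨ not c) → not c): min(1, 1 − 0.92 + 0.92) = 1
  ((c ∧ b) ∨ (((not a ∨ not not b) ∨ not c) → not c)) = max(0.08, 1) = 1
  Łukasiewicz value = 1
Difference: 0.08 − 1 = -0.92

-0.92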